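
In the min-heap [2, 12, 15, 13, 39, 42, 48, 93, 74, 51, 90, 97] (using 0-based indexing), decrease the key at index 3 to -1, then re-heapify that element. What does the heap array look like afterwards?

[-1, 2, 15, 12, 39, 42, 48, 93, 74, 51, 90, 97]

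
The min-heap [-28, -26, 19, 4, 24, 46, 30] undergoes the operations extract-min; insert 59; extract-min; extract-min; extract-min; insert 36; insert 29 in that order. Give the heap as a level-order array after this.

[24, 30, 29, 59, 36, 46]

extract-min → returns -28:
  remove root -28; move last element 30 to root → [30, -26, 19, 4, 24, 46]
  30 vs smaller child -26 at index 1, swap → [-26, 30, 19, 4, 24, 46]
  30 vs smaller child 4 at index 3, swap → [-26, 4, 19, 30, 24, 46]
insert 59:
  append 59 at index 6 → [-26, 4, 19, 30, 24, 46, 59] (no swap needed)
extract-min → returns -26:
  remove root -26; move last element 59 to root → [59, 4, 19, 30, 24, 46]
  59 vs smaller child 4 at index 1, swap → [4, 59, 19, 30, 24, 46]
  59 vs smaller child 24 at index 4, swap → [4, 24, 19, 30, 59, 46]
extract-min → returns 4:
  remove root 4; move last element 46 to root → [46, 24, 19, 30, 59]
  46 vs smaller child 19 at index 2, swap → [19, 24, 46, 30, 59]
extract-min → returns 19:
  remove root 19; move last element 59 to root → [59, 24, 46, 30]
  59 vs smaller child 24 at index 1, swap → [24, 59, 46, 30]
  59 vs only child 30 at index 3, swap → [24, 30, 46, 59]
insert 36:
  append 36 at index 4 → [24, 30, 46, 59, 36] (no swap needed)
insert 29:
  append 29 at index 5 → [24, 30, 46, 59, 36, 29]
  29 < parent 46 at index 2, swap → [24, 30, 29, 59, 36, 46]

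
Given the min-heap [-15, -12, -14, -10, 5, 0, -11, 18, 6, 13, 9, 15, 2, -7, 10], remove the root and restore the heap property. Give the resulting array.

[-14, -12, -11, -10, 5, 0, -7, 18, 6, 13, 9, 15, 2, 10]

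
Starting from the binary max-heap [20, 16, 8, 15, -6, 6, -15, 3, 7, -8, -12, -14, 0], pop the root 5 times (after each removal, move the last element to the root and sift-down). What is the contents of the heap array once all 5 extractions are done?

[6, 3, -8, 0, -6, -12, -15, -14]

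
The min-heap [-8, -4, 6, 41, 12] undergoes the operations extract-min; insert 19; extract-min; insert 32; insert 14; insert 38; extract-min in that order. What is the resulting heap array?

[12, 32, 14, 41, 38, 19]

extract-min → returns -8:
  remove root -8; move last element 12 to root → [12, -4, 6, 41]
  12 vs smaller child -4 at index 1, swap → [-4, 12, 6, 41]
insert 19:
  append 19 at index 4 → [-4, 12, 6, 41, 19] (no swap needed)
extract-min → returns -4:
  remove root -4; move last element 19 to root → [19, 12, 6, 41]
  19 vs smaller child 6 at index 2, swap → [6, 12, 19, 41]
insert 32:
  append 32 at index 4 → [6, 12, 19, 41, 32] (no swap needed)
insert 14:
  append 14 at index 5 → [6, 12, 19, 41, 32, 14]
  14 < parent 19 at index 2, swap → [6, 12, 14, 41, 32, 19]
insert 38:
  append 38 at index 6 → [6, 12, 14, 41, 32, 19, 38] (no swap needed)
extract-min → returns 6:
  remove root 6; move last element 38 to root → [38, 12, 14, 41, 32, 19]
  38 vs smaller child 12 at index 1, swap → [12, 38, 14, 41, 32, 19]
  38 vs smaller child 32 at index 4, swap → [12, 32, 14, 41, 38, 19]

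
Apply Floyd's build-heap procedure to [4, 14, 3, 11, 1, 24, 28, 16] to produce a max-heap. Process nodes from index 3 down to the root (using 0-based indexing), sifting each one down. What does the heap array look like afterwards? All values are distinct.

[28, 16, 24, 14, 1, 4, 3, 11]

sift down from index 3:
  11 vs only child 16 at index 7, swap → [4, 14, 3, 16, 1, 24, 28, 11]
sift down from index 2:
  3 vs larger child 28 at index 6, swap → [4, 14, 28, 16, 1, 24, 3, 11]
sift down from index 1:
  14 vs larger child 16 at index 3, swap → [4, 16, 28, 14, 1, 24, 3, 11]
sift down from index 0:
  4 vs larger child 28 at index 2, swap → [28, 16, 4, 14, 1, 24, 3, 11]
  4 vs larger child 24 at index 5, swap → [28, 16, 24, 14, 1, 4, 3, 11]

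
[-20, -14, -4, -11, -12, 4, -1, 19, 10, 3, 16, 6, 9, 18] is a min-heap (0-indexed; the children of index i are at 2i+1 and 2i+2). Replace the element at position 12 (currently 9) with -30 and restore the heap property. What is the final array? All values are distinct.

[-30, -14, -20, -11, -12, -4, -1, 19, 10, 3, 16, 6, 4, 18]

set index 12 from 9 to -30 → [-20, -14, -4, -11, -12, 4, -1, 19, 10, 3, 16, 6, -30, 18]
-30 < parent 4 at index 5, swap → [-20, -14, -4, -11, -12, -30, -1, 19, 10, 3, 16, 6, 4, 18]
-30 < parent -4 at index 2, swap → [-20, -14, -30, -11, -12, -4, -1, 19, 10, 3, 16, 6, 4, 18]
-30 < parent -20 at index 0, swap → [-30, -14, -20, -11, -12, -4, -1, 19, 10, 3, 16, 6, 4, 18]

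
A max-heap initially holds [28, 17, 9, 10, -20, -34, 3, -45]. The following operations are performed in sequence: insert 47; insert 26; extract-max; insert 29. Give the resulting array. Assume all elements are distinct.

[29, 28, 9, 17, 26, -34, 3, -45, 10, -20]

insert 47:
  append 47 at index 8 → [28, 17, 9, 10, -20, -34, 3, -45, 47]
  47 > parent 10 at index 3, swap → [28, 17, 9, 47, -20, -34, 3, -45, 10]
  47 > parent 17 at index 1, swap → [28, 47, 9, 17, -20, -34, 3, -45, 10]
  47 > parent 28 at index 0, swap → [47, 28, 9, 17, -20, -34, 3, -45, 10]
insert 26:
  append 26 at index 9 → [47, 28, 9, 17, -20, -34, 3, -45, 10, 26]
  26 > parent -20 at index 4, swap → [47, 28, 9, 17, 26, -34, 3, -45, 10, -20]
extract-max → returns 47:
  remove root 47; move last element -20 to root → [-20, 28, 9, 17, 26, -34, 3, -45, 10]
  -20 vs larger child 28 at index 1, swap → [28, -20, 9, 17, 26, -34, 3, -45, 10]
  -20 vs larger child 26 at index 4, swap → [28, 26, 9, 17, -20, -34, 3, -45, 10]
insert 29:
  append 29 at index 9 → [28, 26, 9, 17, -20, -34, 3, -45, 10, 29]
  29 > parent -20 at index 4, swap → [28, 26, 9, 17, 29, -34, 3, -45, 10, -20]
  29 > parent 26 at index 1, swap → [28, 29, 9, 17, 26, -34, 3, -45, 10, -20]
  29 > parent 28 at index 0, swap → [29, 28, 9, 17, 26, -34, 3, -45, 10, -20]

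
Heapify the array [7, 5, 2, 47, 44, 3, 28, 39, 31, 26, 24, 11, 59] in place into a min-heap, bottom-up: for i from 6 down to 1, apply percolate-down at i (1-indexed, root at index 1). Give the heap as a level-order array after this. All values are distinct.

sift down from index 6: already satisfies heap property
sift down from index 5:
  44 vs smaller child 24 at index 11, swap → [7, 5, 2, 47, 24, 3, 28, 39, 31, 26, 44, 11, 59]
sift down from index 4:
  47 vs smaller child 31 at index 9, swap → [7, 5, 2, 31, 24, 3, 28, 39, 47, 26, 44, 11, 59]
sift down from index 3: already satisfies heap property
sift down from index 2: already satisfies heap property
sift down from index 1:
  7 vs smaller child 2 at index 3, swap → [2, 5, 7, 31, 24, 3, 28, 39, 47, 26, 44, 11, 59]
  7 vs smaller child 3 at index 6, swap → [2, 5, 3, 31, 24, 7, 28, 39, 47, 26, 44, 11, 59]

[2, 5, 3, 31, 24, 7, 28, 39, 47, 26, 44, 11, 59]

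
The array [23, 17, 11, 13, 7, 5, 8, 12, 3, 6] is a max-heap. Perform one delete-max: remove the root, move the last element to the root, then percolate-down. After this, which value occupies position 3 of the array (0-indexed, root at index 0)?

12

remove root 23; move last element 6 to root → [6, 17, 11, 13, 7, 5, 8, 12, 3]
6 vs larger child 17 at index 1, swap → [17, 6, 11, 13, 7, 5, 8, 12, 3]
6 vs larger child 13 at index 3, swap → [17, 13, 11, 6, 7, 5, 8, 12, 3]
6 vs larger child 12 at index 7, swap → [17, 13, 11, 12, 7, 5, 8, 6, 3]
resulting array: [17, 13, 11, 12, 7, 5, 8, 6, 3]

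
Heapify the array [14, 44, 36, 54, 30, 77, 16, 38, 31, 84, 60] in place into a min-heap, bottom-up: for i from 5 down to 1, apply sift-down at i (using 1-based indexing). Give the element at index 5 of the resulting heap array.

44

sift down from index 5: already satisfies heap property
sift down from index 4:
  54 vs smaller child 31 at index 9, swap → [14, 44, 36, 31, 30, 77, 16, 38, 54, 84, 60]
sift down from index 3:
  36 vs smaller child 16 at index 7, swap → [14, 44, 16, 31, 30, 77, 36, 38, 54, 84, 60]
sift down from index 2:
  44 vs smaller child 30 at index 5, swap → [14, 30, 16, 31, 44, 77, 36, 38, 54, 84, 60]
sift down from index 1: already satisfies heap property
resulting array: [14, 30, 16, 31, 44, 77, 36, 38, 54, 84, 60]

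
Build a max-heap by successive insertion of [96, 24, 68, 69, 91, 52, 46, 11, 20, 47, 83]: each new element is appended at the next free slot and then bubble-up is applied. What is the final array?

Insert 96:
  append 96 at index 0 → [96] (no swap needed)
Insert 24:
  append 24 at index 1 → [96, 24] (no swap needed)
Insert 68:
  append 68 at index 2 → [96, 24, 68] (no swap needed)
Insert 69:
  append 69 at index 3 → [96, 24, 68, 69]
  69 > parent 24 at index 1, swap → [96, 69, 68, 24]
Insert 91:
  append 91 at index 4 → [96, 69, 68, 24, 91]
  91 > parent 69 at index 1, swap → [96, 91, 68, 24, 69]
Insert 52:
  append 52 at index 5 → [96, 91, 68, 24, 69, 52] (no swap needed)
Insert 46:
  append 46 at index 6 → [96, 91, 68, 24, 69, 52, 46] (no swap needed)
Insert 11:
  append 11 at index 7 → [96, 91, 68, 24, 69, 52, 46, 11] (no swap needed)
Insert 20:
  append 20 at index 8 → [96, 91, 68, 24, 69, 52, 46, 11, 20] (no swap needed)
Insert 47:
  append 47 at index 9 → [96, 91, 68, 24, 69, 52, 46, 11, 20, 47] (no swap needed)
Insert 83:
  append 83 at index 10 → [96, 91, 68, 24, 69, 52, 46, 11, 20, 47, 83]
  83 > parent 69 at index 4, swap → [96, 91, 68, 24, 83, 52, 46, 11, 20, 47, 69]

[96, 91, 68, 24, 83, 52, 46, 11, 20, 47, 69]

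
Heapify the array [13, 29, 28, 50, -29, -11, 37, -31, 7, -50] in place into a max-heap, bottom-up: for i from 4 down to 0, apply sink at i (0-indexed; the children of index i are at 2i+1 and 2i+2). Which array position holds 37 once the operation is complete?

2

sift down from index 4: already satisfies heap property
sift down from index 3: already satisfies heap property
sift down from index 2:
  28 vs larger child 37 at index 6, swap → [13, 29, 37, 50, -29, -11, 28, -31, 7, -50]
sift down from index 1:
  29 vs larger child 50 at index 3, swap → [13, 50, 37, 29, -29, -11, 28, -31, 7, -50]
sift down from index 0:
  13 vs larger child 50 at index 1, swap → [50, 13, 37, 29, -29, -11, 28, -31, 7, -50]
  13 vs larger child 29 at index 3, swap → [50, 29, 37, 13, -29, -11, 28, -31, 7, -50]
resulting array: [50, 29, 37, 13, -29, -11, 28, -31, 7, -50]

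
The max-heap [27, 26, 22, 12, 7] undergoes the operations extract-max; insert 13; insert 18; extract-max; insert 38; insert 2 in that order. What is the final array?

[38, 13, 22, 7, 12, 18, 2]

extract-max → returns 27:
  remove root 27; move last element 7 to root → [7, 26, 22, 12]
  7 vs larger child 26 at index 1, swap → [26, 7, 22, 12]
  7 vs only child 12 at index 3, swap → [26, 12, 22, 7]
insert 13:
  append 13 at index 4 → [26, 12, 22, 7, 13]
  13 > parent 12 at index 1, swap → [26, 13, 22, 7, 12]
insert 18:
  append 18 at index 5 → [26, 13, 22, 7, 12, 18] (no swap needed)
extract-max → returns 26:
  remove root 26; move last element 18 to root → [18, 13, 22, 7, 12]
  18 vs larger child 22 at index 2, swap → [22, 13, 18, 7, 12]
insert 38:
  append 38 at index 5 → [22, 13, 18, 7, 12, 38]
  38 > parent 18 at index 2, swap → [22, 13, 38, 7, 12, 18]
  38 > parent 22 at index 0, swap → [38, 13, 22, 7, 12, 18]
insert 2:
  append 2 at index 6 → [38, 13, 22, 7, 12, 18, 2] (no swap needed)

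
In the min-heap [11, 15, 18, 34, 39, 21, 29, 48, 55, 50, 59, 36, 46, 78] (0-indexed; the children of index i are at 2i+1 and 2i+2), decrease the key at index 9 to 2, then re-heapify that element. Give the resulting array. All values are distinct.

set index 9 from 50 to 2 → [11, 15, 18, 34, 39, 21, 29, 48, 55, 2, 59, 36, 46, 78]
2 < parent 39 at index 4, swap → [11, 15, 18, 34, 2, 21, 29, 48, 55, 39, 59, 36, 46, 78]
2 < parent 15 at index 1, swap → [11, 2, 18, 34, 15, 21, 29, 48, 55, 39, 59, 36, 46, 78]
2 < parent 11 at index 0, swap → [2, 11, 18, 34, 15, 21, 29, 48, 55, 39, 59, 36, 46, 78]

[2, 11, 18, 34, 15, 21, 29, 48, 55, 39, 59, 36, 46, 78]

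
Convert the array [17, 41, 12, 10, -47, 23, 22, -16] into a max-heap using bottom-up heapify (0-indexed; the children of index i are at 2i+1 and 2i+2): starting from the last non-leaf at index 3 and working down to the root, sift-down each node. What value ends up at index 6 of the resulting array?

22

sift down from index 3: already satisfies heap property
sift down from index 2:
  12 vs larger child 23 at index 5, swap → [17, 41, 23, 10, -47, 12, 22, -16]
sift down from index 1: already satisfies heap property
sift down from index 0:
  17 vs larger child 41 at index 1, swap → [41, 17, 23, 10, -47, 12, 22, -16]
resulting array: [41, 17, 23, 10, -47, 12, 22, -16]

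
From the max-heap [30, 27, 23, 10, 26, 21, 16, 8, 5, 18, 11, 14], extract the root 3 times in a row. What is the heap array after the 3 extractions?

[23, 18, 21, 10, 14, 11, 16, 8, 5]

extract-max #1 returns 30:
  remove root 30; move last element 14 to root → [14, 27, 23, 10, 26, 21, 16, 8, 5, 18, 11]
  14 vs larger child 27 at index 1, swap → [27, 14, 23, 10, 26, 21, 16, 8, 5, 18, 11]
  14 vs larger child 26 at index 4, swap → [27, 26, 23, 10, 14, 21, 16, 8, 5, 18, 11]
  14 vs larger child 18 at index 9, swap → [27, 26, 23, 10, 18, 21, 16, 8, 5, 14, 11]
extract-max #2 returns 27:
  remove root 27; move last element 11 to root → [11, 26, 23, 10, 18, 21, 16, 8, 5, 14]
  11 vs larger child 26 at index 1, swap → [26, 11, 23, 10, 18, 21, 16, 8, 5, 14]
  11 vs larger child 18 at index 4, swap → [26, 18, 23, 10, 11, 21, 16, 8, 5, 14]
  11 vs only child 14 at index 9, swap → [26, 18, 23, 10, 14, 21, 16, 8, 5, 11]
extract-max #3 returns 26:
  remove root 26; move last element 11 to root → [11, 18, 23, 10, 14, 21, 16, 8, 5]
  11 vs larger child 23 at index 2, swap → [23, 18, 11, 10, 14, 21, 16, 8, 5]
  11 vs larger child 21 at index 5, swap → [23, 18, 21, 10, 14, 11, 16, 8, 5]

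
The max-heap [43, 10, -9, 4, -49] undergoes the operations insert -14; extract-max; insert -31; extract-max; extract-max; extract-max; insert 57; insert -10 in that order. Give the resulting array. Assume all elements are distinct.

[57, -10, -49, -31, -14]

insert -14:
  append -14 at index 5 → [43, 10, -9, 4, -49, -14] (no swap needed)
extract-max → returns 43:
  remove root 43; move last element -14 to root → [-14, 10, -9, 4, -49]
  -14 vs larger child 10 at index 1, swap → [10, -14, -9, 4, -49]
  -14 vs larger child 4 at index 3, swap → [10, 4, -9, -14, -49]
insert -31:
  append -31 at index 5 → [10, 4, -9, -14, -49, -31] (no swap needed)
extract-max → returns 10:
  remove root 10; move last element -31 to root → [-31, 4, -9, -14, -49]
  -31 vs larger child 4 at index 1, swap → [4, -31, -9, -14, -49]
  -31 vs larger child -14 at index 3, swap → [4, -14, -9, -31, -49]
extract-max → returns 4:
  remove root 4; move last element -49 to root → [-49, -14, -9, -31]
  -49 vs larger child -9 at index 2, swap → [-9, -14, -49, -31]
extract-max → returns -9:
  remove root -9; move last element -31 to root → [-31, -14, -49]
  -31 vs larger child -14 at index 1, swap → [-14, -31, -49]
insert 57:
  append 57 at index 3 → [-14, -31, -49, 57]
  57 > parent -31 at index 1, swap → [-14, 57, -49, -31]
  57 > parent -14 at index 0, swap → [57, -14, -49, -31]
insert -10:
  append -10 at index 4 → [57, -14, -49, -31, -10]
  -10 > parent -14 at index 1, swap → [57, -10, -49, -31, -14]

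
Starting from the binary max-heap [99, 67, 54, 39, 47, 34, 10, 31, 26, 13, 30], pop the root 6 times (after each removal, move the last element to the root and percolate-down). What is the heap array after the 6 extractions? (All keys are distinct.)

[31, 30, 13, 26, 10]

extract-max #1 returns 99:
  remove root 99; move last element 30 to root → [30, 67, 54, 39, 47, 34, 10, 31, 26, 13]
  30 vs larger child 67 at index 1, swap → [67, 30, 54, 39, 47, 34, 10, 31, 26, 13]
  30 vs larger child 47 at index 4, swap → [67, 47, 54, 39, 30, 34, 10, 31, 26, 13]
extract-max #2 returns 67:
  remove root 67; move last element 13 to root → [13, 47, 54, 39, 30, 34, 10, 31, 26]
  13 vs larger child 54 at index 2, swap → [54, 47, 13, 39, 30, 34, 10, 31, 26]
  13 vs larger child 34 at index 5, swap → [54, 47, 34, 39, 30, 13, 10, 31, 26]
extract-max #3 returns 54:
  remove root 54; move last element 26 to root → [26, 47, 34, 39, 30, 13, 10, 31]
  26 vs larger child 47 at index 1, swap → [47, 26, 34, 39, 30, 13, 10, 31]
  26 vs larger child 39 at index 3, swap → [47, 39, 34, 26, 30, 13, 10, 31]
  26 vs only child 31 at index 7, swap → [47, 39, 34, 31, 30, 13, 10, 26]
extract-max #4 returns 47:
  remove root 47; move last element 26 to root → [26, 39, 34, 31, 30, 13, 10]
  26 vs larger child 39 at index 1, swap → [39, 26, 34, 31, 30, 13, 10]
  26 vs larger child 31 at index 3, swap → [39, 31, 34, 26, 30, 13, 10]
extract-max #5 returns 39:
  remove root 39; move last element 10 to root → [10, 31, 34, 26, 30, 13]
  10 vs larger child 34 at index 2, swap → [34, 31, 10, 26, 30, 13]
  10 vs only child 13 at index 5, swap → [34, 31, 13, 26, 30, 10]
extract-max #6 returns 34:
  remove root 34; move last element 10 to root → [10, 31, 13, 26, 30]
  10 vs larger child 31 at index 1, swap → [31, 10, 13, 26, 30]
  10 vs larger child 30 at index 4, swap → [31, 30, 13, 26, 10]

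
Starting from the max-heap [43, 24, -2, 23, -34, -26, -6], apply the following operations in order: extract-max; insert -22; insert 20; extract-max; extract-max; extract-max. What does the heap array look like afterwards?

[-2, -6, -26, -22, -34]

extract-max → returns 43:
  remove root 43; move last element -6 to root → [-6, 24, -2, 23, -34, -26]
  -6 vs larger child 24 at index 1, swap → [24, -6, -2, 23, -34, -26]
  -6 vs larger child 23 at index 3, swap → [24, 23, -2, -6, -34, -26]
insert -22:
  append -22 at index 6 → [24, 23, -2, -6, -34, -26, -22] (no swap needed)
insert 20:
  append 20 at index 7 → [24, 23, -2, -6, -34, -26, -22, 20]
  20 > parent -6 at index 3, swap → [24, 23, -2, 20, -34, -26, -22, -6]
extract-max → returns 24:
  remove root 24; move last element -6 to root → [-6, 23, -2, 20, -34, -26, -22]
  -6 vs larger child 23 at index 1, swap → [23, -6, -2, 20, -34, -26, -22]
  -6 vs larger child 20 at index 3, swap → [23, 20, -2, -6, -34, -26, -22]
extract-max → returns 23:
  remove root 23; move last element -22 to root → [-22, 20, -2, -6, -34, -26]
  -22 vs larger child 20 at index 1, swap → [20, -22, -2, -6, -34, -26]
  -22 vs larger child -6 at index 3, swap → [20, -6, -2, -22, -34, -26]
extract-max → returns 20:
  remove root 20; move last element -26 to root → [-26, -6, -2, -22, -34]
  -26 vs larger child -2 at index 2, swap → [-2, -6, -26, -22, -34]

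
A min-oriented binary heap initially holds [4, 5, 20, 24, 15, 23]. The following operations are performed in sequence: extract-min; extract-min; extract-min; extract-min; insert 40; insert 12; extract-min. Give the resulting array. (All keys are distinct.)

[23, 24, 40]

extract-min → returns 4:
  remove root 4; move last element 23 to root → [23, 5, 20, 24, 15]
  23 vs smaller child 5 at index 1, swap → [5, 23, 20, 24, 15]
  23 vs smaller child 15 at index 4, swap → [5, 15, 20, 24, 23]
extract-min → returns 5:
  remove root 5; move last element 23 to root → [23, 15, 20, 24]
  23 vs smaller child 15 at index 1, swap → [15, 23, 20, 24]
extract-min → returns 15:
  remove root 15; move last element 24 to root → [24, 23, 20]
  24 vs smaller child 20 at index 2, swap → [20, 23, 24]
extract-min → returns 20:
  remove root 20; move last element 24 to root → [24, 23]
  24 vs only child 23 at index 1, swap → [23, 24]
insert 40:
  append 40 at index 2 → [23, 24, 40] (no swap needed)
insert 12:
  append 12 at index 3 → [23, 24, 40, 12]
  12 < parent 24 at index 1, swap → [23, 12, 40, 24]
  12 < parent 23 at index 0, swap → [12, 23, 40, 24]
extract-min → returns 12:
  remove root 12; move last element 24 to root → [24, 23, 40]
  24 vs smaller child 23 at index 1, swap → [23, 24, 40]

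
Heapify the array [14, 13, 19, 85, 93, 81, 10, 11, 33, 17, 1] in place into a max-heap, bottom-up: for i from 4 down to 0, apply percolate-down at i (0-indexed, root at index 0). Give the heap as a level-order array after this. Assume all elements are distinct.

sift down from index 4: already satisfies heap property
sift down from index 3: already satisfies heap property
sift down from index 2:
  19 vs larger child 81 at index 5, swap → [14, 13, 81, 85, 93, 19, 10, 11, 33, 17, 1]
sift down from index 1:
  13 vs larger child 93 at index 4, swap → [14, 93, 81, 85, 13, 19, 10, 11, 33, 17, 1]
  13 vs larger child 17 at index 9, swap → [14, 93, 81, 85, 17, 19, 10, 11, 33, 13, 1]
sift down from index 0:
  14 vs larger child 93 at index 1, swap → [93, 14, 81, 85, 17, 19, 10, 11, 33, 13, 1]
  14 vs larger child 85 at index 3, swap → [93, 85, 81, 14, 17, 19, 10, 11, 33, 13, 1]
  14 vs larger child 33 at index 8, swap → [93, 85, 81, 33, 17, 19, 10, 11, 14, 13, 1]

[93, 85, 81, 33, 17, 19, 10, 11, 14, 13, 1]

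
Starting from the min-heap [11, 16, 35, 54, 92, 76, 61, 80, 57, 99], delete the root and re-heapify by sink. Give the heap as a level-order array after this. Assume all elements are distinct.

[16, 54, 35, 57, 92, 76, 61, 80, 99]

remove root 11; move last element 99 to root → [99, 16, 35, 54, 92, 76, 61, 80, 57]
99 vs smaller child 16 at index 1, swap → [16, 99, 35, 54, 92, 76, 61, 80, 57]
99 vs smaller child 54 at index 3, swap → [16, 54, 35, 99, 92, 76, 61, 80, 57]
99 vs smaller child 57 at index 8, swap → [16, 54, 35, 57, 92, 76, 61, 80, 99]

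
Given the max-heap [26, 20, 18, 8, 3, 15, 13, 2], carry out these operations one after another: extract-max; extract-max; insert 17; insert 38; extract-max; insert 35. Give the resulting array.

extract-max → returns 26:
  remove root 26; move last element 2 to root → [2, 20, 18, 8, 3, 15, 13]
  2 vs larger child 20 at index 1, swap → [20, 2, 18, 8, 3, 15, 13]
  2 vs larger child 8 at index 3, swap → [20, 8, 18, 2, 3, 15, 13]
extract-max → returns 20:
  remove root 20; move last element 13 to root → [13, 8, 18, 2, 3, 15]
  13 vs larger child 18 at index 2, swap → [18, 8, 13, 2, 3, 15]
  13 vs only child 15 at index 5, swap → [18, 8, 15, 2, 3, 13]
insert 17:
  append 17 at index 6 → [18, 8, 15, 2, 3, 13, 17]
  17 > parent 15 at index 2, swap → [18, 8, 17, 2, 3, 13, 15]
insert 38:
  append 38 at index 7 → [18, 8, 17, 2, 3, 13, 15, 38]
  38 > parent 2 at index 3, swap → [18, 8, 17, 38, 3, 13, 15, 2]
  38 > parent 8 at index 1, swap → [18, 38, 17, 8, 3, 13, 15, 2]
  38 > parent 18 at index 0, swap → [38, 18, 17, 8, 3, 13, 15, 2]
extract-max → returns 38:
  remove root 38; move last element 2 to root → [2, 18, 17, 8, 3, 13, 15]
  2 vs larger child 18 at index 1, swap → [18, 2, 17, 8, 3, 13, 15]
  2 vs larger child 8 at index 3, swap → [18, 8, 17, 2, 3, 13, 15]
insert 35:
  append 35 at index 7 → [18, 8, 17, 2, 3, 13, 15, 35]
  35 > parent 2 at index 3, swap → [18, 8, 17, 35, 3, 13, 15, 2]
  35 > parent 8 at index 1, swap → [18, 35, 17, 8, 3, 13, 15, 2]
  35 > parent 18 at index 0, swap → [35, 18, 17, 8, 3, 13, 15, 2]

[35, 18, 17, 8, 3, 13, 15, 2]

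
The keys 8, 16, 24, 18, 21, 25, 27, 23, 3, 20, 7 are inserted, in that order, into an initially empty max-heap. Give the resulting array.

Insert 8:
  append 8 at index 0 → [8] (no swap needed)
Insert 16:
  append 16 at index 1 → [8, 16]
  16 > parent 8 at index 0, swap → [16, 8]
Insert 24:
  append 24 at index 2 → [16, 8, 24]
  24 > parent 16 at index 0, swap → [24, 8, 16]
Insert 18:
  append 18 at index 3 → [24, 8, 16, 18]
  18 > parent 8 at index 1, swap → [24, 18, 16, 8]
Insert 21:
  append 21 at index 4 → [24, 18, 16, 8, 21]
  21 > parent 18 at index 1, swap → [24, 21, 16, 8, 18]
Insert 25:
  append 25 at index 5 → [24, 21, 16, 8, 18, 25]
  25 > parent 16 at index 2, swap → [24, 21, 25, 8, 18, 16]
  25 > parent 24 at index 0, swap → [25, 21, 24, 8, 18, 16]
Insert 27:
  append 27 at index 6 → [25, 21, 24, 8, 18, 16, 27]
  27 > parent 24 at index 2, swap → [25, 21, 27, 8, 18, 16, 24]
  27 > parent 25 at index 0, swap → [27, 21, 25, 8, 18, 16, 24]
Insert 23:
  append 23 at index 7 → [27, 21, 25, 8, 18, 16, 24, 23]
  23 > parent 8 at index 3, swap → [27, 21, 25, 23, 18, 16, 24, 8]
  23 > parent 21 at index 1, swap → [27, 23, 25, 21, 18, 16, 24, 8]
Insert 3:
  append 3 at index 8 → [27, 23, 25, 21, 18, 16, 24, 8, 3] (no swap needed)
Insert 20:
  append 20 at index 9 → [27, 23, 25, 21, 18, 16, 24, 8, 3, 20]
  20 > parent 18 at index 4, swap → [27, 23, 25, 21, 20, 16, 24, 8, 3, 18]
Insert 7:
  append 7 at index 10 → [27, 23, 25, 21, 20, 16, 24, 8, 3, 18, 7] (no swap needed)

[27, 23, 25, 21, 20, 16, 24, 8, 3, 18, 7]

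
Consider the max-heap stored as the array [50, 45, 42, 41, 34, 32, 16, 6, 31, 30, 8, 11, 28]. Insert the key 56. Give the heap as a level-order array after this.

append 56 at index 13 → [50, 45, 42, 41, 34, 32, 16, 6, 31, 30, 8, 11, 28, 56]
56 > parent 16 at index 6, swap → [50, 45, 42, 41, 34, 32, 56, 6, 31, 30, 8, 11, 28, 16]
56 > parent 42 at index 2, swap → [50, 45, 56, 41, 34, 32, 42, 6, 31, 30, 8, 11, 28, 16]
56 > parent 50 at index 0, swap → [56, 45, 50, 41, 34, 32, 42, 6, 31, 30, 8, 11, 28, 16]

[56, 45, 50, 41, 34, 32, 42, 6, 31, 30, 8, 11, 28, 16]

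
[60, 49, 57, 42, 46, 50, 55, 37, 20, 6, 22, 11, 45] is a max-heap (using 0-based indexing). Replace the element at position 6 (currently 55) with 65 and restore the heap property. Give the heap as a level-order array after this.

[65, 49, 60, 42, 46, 50, 57, 37, 20, 6, 22, 11, 45]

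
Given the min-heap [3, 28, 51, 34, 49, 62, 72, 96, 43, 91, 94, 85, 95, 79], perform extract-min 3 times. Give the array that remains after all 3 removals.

extract-min #1 returns 3:
  remove root 3; move last element 79 to root → [79, 28, 51, 34, 49, 62, 72, 96, 43, 91, 94, 85, 95]
  79 vs smaller child 28 at index 1, swap → [28, 79, 51, 34, 49, 62, 72, 96, 43, 91, 94, 85, 95]
  79 vs smaller child 34 at index 3, swap → [28, 34, 51, 79, 49, 62, 72, 96, 43, 91, 94, 85, 95]
  79 vs smaller child 43 at index 8, swap → [28, 34, 51, 43, 49, 62, 72, 96, 79, 91, 94, 85, 95]
extract-min #2 returns 28:
  remove root 28; move last element 95 to root → [95, 34, 51, 43, 49, 62, 72, 96, 79, 91, 94, 85]
  95 vs smaller child 34 at index 1, swap → [34, 95, 51, 43, 49, 62, 72, 96, 79, 91, 94, 85]
  95 vs smaller child 43 at index 3, swap → [34, 43, 51, 95, 49, 62, 72, 96, 79, 91, 94, 85]
  95 vs smaller child 79 at index 8, swap → [34, 43, 51, 79, 49, 62, 72, 96, 95, 91, 94, 85]
extract-min #3 returns 34:
  remove root 34; move last element 85 to root → [85, 43, 51, 79, 49, 62, 72, 96, 95, 91, 94]
  85 vs smaller child 43 at index 1, swap → [43, 85, 51, 79, 49, 62, 72, 96, 95, 91, 94]
  85 vs smaller child 49 at index 4, swap → [43, 49, 51, 79, 85, 62, 72, 96, 95, 91, 94]

[43, 49, 51, 79, 85, 62, 72, 96, 95, 91, 94]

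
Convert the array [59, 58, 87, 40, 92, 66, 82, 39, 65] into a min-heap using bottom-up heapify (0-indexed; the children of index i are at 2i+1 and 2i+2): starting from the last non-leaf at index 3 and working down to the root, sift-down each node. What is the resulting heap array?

[39, 40, 66, 58, 92, 87, 82, 59, 65]

sift down from index 3:
  40 vs smaller child 39 at index 7, swap → [59, 58, 87, 39, 92, 66, 82, 40, 65]
sift down from index 2:
  87 vs smaller child 66 at index 5, swap → [59, 58, 66, 39, 92, 87, 82, 40, 65]
sift down from index 1:
  58 vs smaller child 39 at index 3, swap → [59, 39, 66, 58, 92, 87, 82, 40, 65]
  58 vs smaller child 40 at index 7, swap → [59, 39, 66, 40, 92, 87, 82, 58, 65]
sift down from index 0:
  59 vs smaller child 39 at index 1, swap → [39, 59, 66, 40, 92, 87, 82, 58, 65]
  59 vs smaller child 40 at index 3, swap → [39, 40, 66, 59, 92, 87, 82, 58, 65]
  59 vs smaller child 58 at index 7, swap → [39, 40, 66, 58, 92, 87, 82, 59, 65]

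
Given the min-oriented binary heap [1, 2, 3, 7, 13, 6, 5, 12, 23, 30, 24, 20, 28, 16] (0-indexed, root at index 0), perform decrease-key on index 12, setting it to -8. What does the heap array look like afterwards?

set index 12 from 28 to -8 → [1, 2, 3, 7, 13, 6, 5, 12, 23, 30, 24, 20, -8, 16]
-8 < parent 6 at index 5, swap → [1, 2, 3, 7, 13, -8, 5, 12, 23, 30, 24, 20, 6, 16]
-8 < parent 3 at index 2, swap → [1, 2, -8, 7, 13, 3, 5, 12, 23, 30, 24, 20, 6, 16]
-8 < parent 1 at index 0, swap → [-8, 2, 1, 7, 13, 3, 5, 12, 23, 30, 24, 20, 6, 16]

[-8, 2, 1, 7, 13, 3, 5, 12, 23, 30, 24, 20, 6, 16]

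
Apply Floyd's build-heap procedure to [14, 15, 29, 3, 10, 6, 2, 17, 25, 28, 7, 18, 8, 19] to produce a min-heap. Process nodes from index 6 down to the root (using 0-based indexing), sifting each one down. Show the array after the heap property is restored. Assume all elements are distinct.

[2, 3, 6, 15, 7, 8, 19, 17, 25, 28, 10, 18, 14, 29]

sift down from index 6: already satisfies heap property
sift down from index 5: already satisfies heap property
sift down from index 4:
  10 vs smaller child 7 at index 10, swap → [14, 15, 29, 3, 7, 6, 2, 17, 25, 28, 10, 18, 8, 19]
sift down from index 3: already satisfies heap property
sift down from index 2:
  29 vs smaller child 2 at index 6, swap → [14, 15, 2, 3, 7, 6, 29, 17, 25, 28, 10, 18, 8, 19]
  29 vs only child 19 at index 13, swap → [14, 15, 2, 3, 7, 6, 19, 17, 25, 28, 10, 18, 8, 29]
sift down from index 1:
  15 vs smaller child 3 at index 3, swap → [14, 3, 2, 15, 7, 6, 19, 17, 25, 28, 10, 18, 8, 29]
sift down from index 0:
  14 vs smaller child 2 at index 2, swap → [2, 3, 14, 15, 7, 6, 19, 17, 25, 28, 10, 18, 8, 29]
  14 vs smaller child 6 at index 5, swap → [2, 3, 6, 15, 7, 14, 19, 17, 25, 28, 10, 18, 8, 29]
  14 vs smaller child 8 at index 12, swap → [2, 3, 6, 15, 7, 8, 19, 17, 25, 28, 10, 18, 14, 29]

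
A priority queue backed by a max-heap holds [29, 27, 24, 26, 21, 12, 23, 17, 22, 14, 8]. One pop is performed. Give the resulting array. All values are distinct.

[27, 26, 24, 22, 21, 12, 23, 17, 8, 14]

remove root 29; move last element 8 to root → [8, 27, 24, 26, 21, 12, 23, 17, 22, 14]
8 vs larger child 27 at index 1, swap → [27, 8, 24, 26, 21, 12, 23, 17, 22, 14]
8 vs larger child 26 at index 3, swap → [27, 26, 24, 8, 21, 12, 23, 17, 22, 14]
8 vs larger child 22 at index 8, swap → [27, 26, 24, 22, 21, 12, 23, 17, 8, 14]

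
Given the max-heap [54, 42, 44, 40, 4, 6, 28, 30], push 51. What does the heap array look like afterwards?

[54, 51, 44, 42, 4, 6, 28, 30, 40]

append 51 at index 8 → [54, 42, 44, 40, 4, 6, 28, 30, 51]
51 > parent 40 at index 3, swap → [54, 42, 44, 51, 4, 6, 28, 30, 40]
51 > parent 42 at index 1, swap → [54, 51, 44, 42, 4, 6, 28, 30, 40]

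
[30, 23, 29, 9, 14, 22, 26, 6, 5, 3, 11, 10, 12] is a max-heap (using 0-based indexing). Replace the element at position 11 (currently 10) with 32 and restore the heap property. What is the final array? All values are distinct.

set index 11 from 10 to 32 → [30, 23, 29, 9, 14, 22, 26, 6, 5, 3, 11, 32, 12]
32 > parent 22 at index 5, swap → [30, 23, 29, 9, 14, 32, 26, 6, 5, 3, 11, 22, 12]
32 > parent 29 at index 2, swap → [30, 23, 32, 9, 14, 29, 26, 6, 5, 3, 11, 22, 12]
32 > parent 30 at index 0, swap → [32, 23, 30, 9, 14, 29, 26, 6, 5, 3, 11, 22, 12]

[32, 23, 30, 9, 14, 29, 26, 6, 5, 3, 11, 22, 12]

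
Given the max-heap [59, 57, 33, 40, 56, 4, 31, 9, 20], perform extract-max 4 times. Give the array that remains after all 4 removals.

[33, 31, 4, 9, 20]

extract-max #1 returns 59:
  remove root 59; move last element 20 to root → [20, 57, 33, 40, 56, 4, 31, 9]
  20 vs larger child 57 at index 1, swap → [57, 20, 33, 40, 56, 4, 31, 9]
  20 vs larger child 56 at index 4, swap → [57, 56, 33, 40, 20, 4, 31, 9]
extract-max #2 returns 57:
  remove root 57; move last element 9 to root → [9, 56, 33, 40, 20, 4, 31]
  9 vs larger child 56 at index 1, swap → [56, 9, 33, 40, 20, 4, 31]
  9 vs larger child 40 at index 3, swap → [56, 40, 33, 9, 20, 4, 31]
extract-max #3 returns 56:
  remove root 56; move last element 31 to root → [31, 40, 33, 9, 20, 4]
  31 vs larger child 40 at index 1, swap → [40, 31, 33, 9, 20, 4]
extract-max #4 returns 40:
  remove root 40; move last element 4 to root → [4, 31, 33, 9, 20]
  4 vs larger child 33 at index 2, swap → [33, 31, 4, 9, 20]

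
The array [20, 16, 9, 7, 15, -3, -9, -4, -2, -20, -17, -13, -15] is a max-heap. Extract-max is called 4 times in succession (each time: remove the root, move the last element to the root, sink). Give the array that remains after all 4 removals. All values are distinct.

[7, -2, -3, -4, -15, -17, -9, -20, -13]

extract-max #1 returns 20:
  remove root 20; move last element -15 to root → [-15, 16, 9, 7, 15, -3, -9, -4, -2, -20, -17, -13]
  -15 vs larger child 16 at index 1, swap → [16, -15, 9, 7, 15, -3, -9, -4, -2, -20, -17, -13]
  -15 vs larger child 15 at index 4, swap → [16, 15, 9, 7, -15, -3, -9, -4, -2, -20, -17, -13]
extract-max #2 returns 16:
  remove root 16; move last element -13 to root → [-13, 15, 9, 7, -15, -3, -9, -4, -2, -20, -17]
  -13 vs larger child 15 at index 1, swap → [15, -13, 9, 7, -15, -3, -9, -4, -2, -20, -17]
  -13 vs larger child 7 at index 3, swap → [15, 7, 9, -13, -15, -3, -9, -4, -2, -20, -17]
  -13 vs larger child -2 at index 8, swap → [15, 7, 9, -2, -15, -3, -9, -4, -13, -20, -17]
extract-max #3 returns 15:
  remove root 15; move last element -17 to root → [-17, 7, 9, -2, -15, -3, -9, -4, -13, -20]
  -17 vs larger child 9 at index 2, swap → [9, 7, -17, -2, -15, -3, -9, -4, -13, -20]
  -17 vs larger child -3 at index 5, swap → [9, 7, -3, -2, -15, -17, -9, -4, -13, -20]
extract-max #4 returns 9:
  remove root 9; move last element -20 to root → [-20, 7, -3, -2, -15, -17, -9, -4, -13]
  -20 vs larger child 7 at index 1, swap → [7, -20, -3, -2, -15, -17, -9, -4, -13]
  -20 vs larger child -2 at index 3, swap → [7, -2, -3, -20, -15, -17, -9, -4, -13]
  -20 vs larger child -4 at index 7, swap → [7, -2, -3, -4, -15, -17, -9, -20, -13]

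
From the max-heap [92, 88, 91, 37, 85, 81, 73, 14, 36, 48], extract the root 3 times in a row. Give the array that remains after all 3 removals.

extract-max #1 returns 92:
  remove root 92; move last element 48 to root → [48, 88, 91, 37, 85, 81, 73, 14, 36]
  48 vs larger child 91 at index 2, swap → [91, 88, 48, 37, 85, 81, 73, 14, 36]
  48 vs larger child 81 at index 5, swap → [91, 88, 81, 37, 85, 48, 73, 14, 36]
extract-max #2 returns 91:
  remove root 91; move last element 36 to root → [36, 88, 81, 37, 85, 48, 73, 14]
  36 vs larger child 88 at index 1, swap → [88, 36, 81, 37, 85, 48, 73, 14]
  36 vs larger child 85 at index 4, swap → [88, 85, 81, 37, 36, 48, 73, 14]
extract-max #3 returns 88:
  remove root 88; move last element 14 to root → [14, 85, 81, 37, 36, 48, 73]
  14 vs larger child 85 at index 1, swap → [85, 14, 81, 37, 36, 48, 73]
  14 vs larger child 37 at index 3, swap → [85, 37, 81, 14, 36, 48, 73]

[85, 37, 81, 14, 36, 48, 73]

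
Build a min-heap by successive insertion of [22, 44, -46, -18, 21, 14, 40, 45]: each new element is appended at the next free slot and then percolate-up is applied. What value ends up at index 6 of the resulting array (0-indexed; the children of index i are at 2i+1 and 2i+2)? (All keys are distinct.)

40

Insert 22:
  append 22 at index 0 → [22] (no swap needed)
Insert 44:
  append 44 at index 1 → [22, 44] (no swap needed)
Insert -46:
  append -46 at index 2 → [22, 44, -46]
  -46 < parent 22 at index 0, swap → [-46, 44, 22]
Insert -18:
  append -18 at index 3 → [-46, 44, 22, -18]
  -18 < parent 44 at index 1, swap → [-46, -18, 22, 44]
Insert 21:
  append 21 at index 4 → [-46, -18, 22, 44, 21] (no swap needed)
Insert 14:
  append 14 at index 5 → [-46, -18, 22, 44, 21, 14]
  14 < parent 22 at index 2, swap → [-46, -18, 14, 44, 21, 22]
Insert 40:
  append 40 at index 6 → [-46, -18, 14, 44, 21, 22, 40] (no swap needed)
Insert 45:
  append 45 at index 7 → [-46, -18, 14, 44, 21, 22, 40, 45] (no swap needed)
resulting array: [-46, -18, 14, 44, 21, 22, 40, 45]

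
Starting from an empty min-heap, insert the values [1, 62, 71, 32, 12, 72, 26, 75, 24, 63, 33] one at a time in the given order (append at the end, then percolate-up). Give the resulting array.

Insert 1:
  append 1 at index 0 → [1] (no swap needed)
Insert 62:
  append 62 at index 1 → [1, 62] (no swap needed)
Insert 71:
  append 71 at index 2 → [1, 62, 71] (no swap needed)
Insert 32:
  append 32 at index 3 → [1, 62, 71, 32]
  32 < parent 62 at index 1, swap → [1, 32, 71, 62]
Insert 12:
  append 12 at index 4 → [1, 32, 71, 62, 12]
  12 < parent 32 at index 1, swap → [1, 12, 71, 62, 32]
Insert 72:
  append 72 at index 5 → [1, 12, 71, 62, 32, 72] (no swap needed)
Insert 26:
  append 26 at index 6 → [1, 12, 71, 62, 32, 72, 26]
  26 < parent 71 at index 2, swap → [1, 12, 26, 62, 32, 72, 71]
Insert 75:
  append 75 at index 7 → [1, 12, 26, 62, 32, 72, 71, 75] (no swap needed)
Insert 24:
  append 24 at index 8 → [1, 12, 26, 62, 32, 72, 71, 75, 24]
  24 < parent 62 at index 3, swap → [1, 12, 26, 24, 32, 72, 71, 75, 62]
Insert 63:
  append 63 at index 9 → [1, 12, 26, 24, 32, 72, 71, 75, 62, 63] (no swap needed)
Insert 33:
  append 33 at index 10 → [1, 12, 26, 24, 32, 72, 71, 75, 62, 63, 33] (no swap needed)

[1, 12, 26, 24, 32, 72, 71, 75, 62, 63, 33]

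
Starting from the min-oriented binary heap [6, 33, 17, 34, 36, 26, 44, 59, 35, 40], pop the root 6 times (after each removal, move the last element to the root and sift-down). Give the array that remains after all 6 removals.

extract-min #1 returns 6:
  remove root 6; move last element 40 to root → [40, 33, 17, 34, 36, 26, 44, 59, 35]
  40 vs smaller child 17 at index 2, swap → [17, 33, 40, 34, 36, 26, 44, 59, 35]
  40 vs smaller child 26 at index 5, swap → [17, 33, 26, 34, 36, 40, 44, 59, 35]
extract-min #2 returns 17:
  remove root 17; move last element 35 to root → [35, 33, 26, 34, 36, 40, 44, 59]
  35 vs smaller child 26 at index 2, swap → [26, 33, 35, 34, 36, 40, 44, 59]
extract-min #3 returns 26:
  remove root 26; move last element 59 to root → [59, 33, 35, 34, 36, 40, 44]
  59 vs smaller child 33 at index 1, swap → [33, 59, 35, 34, 36, 40, 44]
  59 vs smaller child 34 at index 3, swap → [33, 34, 35, 59, 36, 40, 44]
extract-min #4 returns 33:
  remove root 33; move last element 44 to root → [44, 34, 35, 59, 36, 40]
  44 vs smaller child 34 at index 1, swap → [34, 44, 35, 59, 36, 40]
  44 vs smaller child 36 at index 4, swap → [34, 36, 35, 59, 44, 40]
extract-min #5 returns 34:
  remove root 34; move last element 40 to root → [40, 36, 35, 59, 44]
  40 vs smaller child 35 at index 2, swap → [35, 36, 40, 59, 44]
extract-min #6 returns 35:
  remove root 35; move last element 44 to root → [44, 36, 40, 59]
  44 vs smaller child 36 at index 1, swap → [36, 44, 40, 59]

[36, 44, 40, 59]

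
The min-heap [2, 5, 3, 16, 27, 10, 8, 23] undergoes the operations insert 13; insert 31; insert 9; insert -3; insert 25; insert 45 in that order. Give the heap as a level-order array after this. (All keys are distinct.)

[-3, 5, 2, 13, 9, 3, 8, 23, 16, 31, 27, 10, 25, 45]

insert 13:
  append 13 at index 8 → [2, 5, 3, 16, 27, 10, 8, 23, 13]
  13 < parent 16 at index 3, swap → [2, 5, 3, 13, 27, 10, 8, 23, 16]
insert 31:
  append 31 at index 9 → [2, 5, 3, 13, 27, 10, 8, 23, 16, 31] (no swap needed)
insert 9:
  append 9 at index 10 → [2, 5, 3, 13, 27, 10, 8, 23, 16, 31, 9]
  9 < parent 27 at index 4, swap → [2, 5, 3, 13, 9, 10, 8, 23, 16, 31, 27]
insert -3:
  append -3 at index 11 → [2, 5, 3, 13, 9, 10, 8, 23, 16, 31, 27, -3]
  -3 < parent 10 at index 5, swap → [2, 5, 3, 13, 9, -3, 8, 23, 16, 31, 27, 10]
  -3 < parent 3 at index 2, swap → [2, 5, -3, 13, 9, 3, 8, 23, 16, 31, 27, 10]
  -3 < parent 2 at index 0, swap → [-3, 5, 2, 13, 9, 3, 8, 23, 16, 31, 27, 10]
insert 25:
  append 25 at index 12 → [-3, 5, 2, 13, 9, 3, 8, 23, 16, 31, 27, 10, 25] (no swap needed)
insert 45:
  append 45 at index 13 → [-3, 5, 2, 13, 9, 3, 8, 23, 16, 31, 27, 10, 25, 45] (no swap needed)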